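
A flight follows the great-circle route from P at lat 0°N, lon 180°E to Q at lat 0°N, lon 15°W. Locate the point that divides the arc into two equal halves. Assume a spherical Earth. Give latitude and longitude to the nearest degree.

≈ lat 0°N, lon 97°W

Write both endpoints as unit vectors p₁, p₂ with components (cos φ cos λ, cos φ sin λ, sin φ).
The central angle between the endpoints is δ = arccos(p₁·p₂) ≈ 2.880 rad (165.0°).
Interpolate at f = 1/2 with slerp weights a = sin((1−f)δ)/sin δ ≈ 3.831, b = sin(fδ)/sin δ ≈ 3.831.
p = a·p₁ + b·p₂ ≈ (-0.131, -0.991, 0.000); φ = arcsin(p_z) ≈ 0.00°, λ = atan2(p_y, p_x) ≈ -97.50°.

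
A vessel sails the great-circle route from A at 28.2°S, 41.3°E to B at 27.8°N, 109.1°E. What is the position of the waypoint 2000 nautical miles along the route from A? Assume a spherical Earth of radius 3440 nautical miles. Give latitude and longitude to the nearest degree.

≈ 7°S, 68°E

Convert each endpoint to a unit vector on the sphere (x = cos φ cos λ, y = cos φ sin λ, z = sin φ).
The central angle between the endpoints is δ = arccos(p₁·p₂) ≈ 1.497 rad (85.7°). The total great-circle distance is δ·R ≈ 1.497 × 3440 ≈ 5148 nmi, so the target fraction is f = 2000/5148 ≈ 0.388.
Interpolate at f ≈ 0.388 with slerp weights a = sin((1−f)δ)/sin δ ≈ 0.795, b = sin(fδ)/sin δ ≈ 0.551.
p = a·p₁ + b·p₂ ≈ (0.367, 0.923, -0.119); φ = arcsin(p_z) ≈ -6.82°, λ = atan2(p_y, p_x) ≈ 68.32°.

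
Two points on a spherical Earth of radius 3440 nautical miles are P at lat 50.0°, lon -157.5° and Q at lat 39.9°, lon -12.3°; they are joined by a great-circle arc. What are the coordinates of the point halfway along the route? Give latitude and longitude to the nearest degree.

≈ lat 73°, lon -69°

Write both endpoints as unit vectors p₁, p₂ with components (cos φ cos λ, cos φ sin λ, sin φ).
The central angle between the endpoints is δ = arccos(p₁·p₂) ≈ 1.484 rad (85.0°).
Interpolate at f = 1/2 with slerp weights a = sin((1−f)δ)/sin δ ≈ 0.678, b = sin(fδ)/sin δ ≈ 0.678.
p = a·p₁ + b·p₂ ≈ (0.106, -0.278, 0.955); φ = arcsin(p_z) ≈ 72.71°, λ = atan2(p_y, p_x) ≈ -69.18°.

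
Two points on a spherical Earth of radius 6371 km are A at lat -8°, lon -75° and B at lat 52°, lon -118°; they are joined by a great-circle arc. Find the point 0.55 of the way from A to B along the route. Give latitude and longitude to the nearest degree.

Convert each endpoint to a unit vector on the sphere (x = cos φ cos λ, y = cos φ sin λ, z = sin φ).
The central angle between the endpoints is δ = arccos(p₁·p₂) ≈ 1.228 rad (70.4°).
Interpolate at f = 0.55 with slerp weights a = sin((1−f)δ)/sin δ ≈ 0.557, b = sin(fδ)/sin δ ≈ 0.664.
p = a·p₁ + b·p₂ ≈ (-0.049, -0.894, 0.446); φ = arcsin(p_z) ≈ 26.46°, λ = atan2(p_y, p_x) ≈ -93.14°.

≈ lat 26°, lon -93°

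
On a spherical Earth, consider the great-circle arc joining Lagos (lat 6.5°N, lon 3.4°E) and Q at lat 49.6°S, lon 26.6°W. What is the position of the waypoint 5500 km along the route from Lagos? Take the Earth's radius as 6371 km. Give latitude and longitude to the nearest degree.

≈ lat 39°S, lon 18°W

Convert each endpoint to a unit vector on the sphere (x = cos φ cos λ, y = cos φ sin λ, z = sin φ).
The central angle between the endpoints is δ = arccos(p₁·p₂) ≈ 1.080 rad (61.9°). The total great-circle distance is δ·R ≈ 1.080 × 6371 ≈ 6880 km, so the target fraction is f = 5500/6880 ≈ 0.799.
Interpolate at f ≈ 0.799 with slerp weights a = sin((1−f)δ)/sin δ ≈ 0.244, b = sin(fδ)/sin δ ≈ 0.862.
p = a·p₁ + b·p₂ ≈ (0.741, -0.236, -0.629); φ = arcsin(p_z) ≈ -38.95°, λ = atan2(p_y, p_x) ≈ -17.65°.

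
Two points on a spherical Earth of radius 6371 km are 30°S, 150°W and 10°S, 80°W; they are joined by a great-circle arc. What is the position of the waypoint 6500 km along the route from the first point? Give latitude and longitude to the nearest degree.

Convert each endpoint to a unit vector on the sphere (x = cos φ cos λ, y = cos φ sin λ, z = sin φ).
The central angle between the endpoints is δ = arccos(p₁·p₂) ≈ 1.183 rad (67.8°). The total great-circle distance is δ·R ≈ 1.183 × 6371 ≈ 7534 km, so the target fraction is f = 6500/7534 ≈ 0.863.
Interpolate at f ≈ 0.863 with slerp weights a = sin((1−f)δ)/sin δ ≈ 0.175, b = sin(fδ)/sin δ ≈ 0.921.
p = a·p₁ + b·p₂ ≈ (0.026, -0.969, -0.247); φ = arcsin(p_z) ≈ -14.31°, λ = atan2(p_y, p_x) ≈ -88.43°.

≈ 14°S, 88°W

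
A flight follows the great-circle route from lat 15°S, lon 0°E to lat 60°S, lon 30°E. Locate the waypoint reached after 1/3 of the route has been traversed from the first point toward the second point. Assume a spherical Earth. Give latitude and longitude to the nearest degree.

≈ lat 31°S, lon 6°E

Convert each endpoint to a unit vector on the sphere (x = cos φ cos λ, y = cos φ sin λ, z = sin φ).
The central angle between the endpoints is δ = arccos(p₁·p₂) ≈ 0.873 rad (50.0°).
Interpolate at f = 1/3 with slerp weights a = sin((1−f)δ)/sin δ ≈ 0.717, b = sin(fδ)/sin δ ≈ 0.374.
p = a·p₁ + b·p₂ ≈ (0.855, 0.094, -0.510); φ = arcsin(p_z) ≈ -30.66°, λ = atan2(p_y, p_x) ≈ 6.25°.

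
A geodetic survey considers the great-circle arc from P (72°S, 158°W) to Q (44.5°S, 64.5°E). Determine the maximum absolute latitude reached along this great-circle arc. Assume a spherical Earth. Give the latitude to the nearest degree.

≈ 80°S

The great circle lies in the plane with unit normal n̂ = (p₁ × p₂)/|p₁ × p₂|.
Here n̂_z ≈ -0.172; the vertex latitude is φ_max = arccos|n̂_z| ≈ 80.1°.
Check via Clairaut: cos φ_max = |cos φ₁| · sin C = cos(72.0°)·sin(146.1°) ≈ 0.172, again giving ≈ 80.1°.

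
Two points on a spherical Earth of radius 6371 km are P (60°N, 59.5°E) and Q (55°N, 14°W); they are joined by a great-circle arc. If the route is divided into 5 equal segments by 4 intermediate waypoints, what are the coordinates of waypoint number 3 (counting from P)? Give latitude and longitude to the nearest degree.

≈ (62°N, 12°E)

Write both endpoints as unit vectors p₁, p₂ with components (cos φ cos λ, cos φ sin λ, sin φ).
The central angle between the endpoints is δ = arccos(p₁·p₂) ≈ 0.659 rad (37.7°).
Interpolate at f = 3/5 with slerp weights a = sin((1−f)δ)/sin δ ≈ 0.425, b = sin(fδ)/sin δ ≈ 0.629.
p = a·p₁ + b·p₂ ≈ (0.458, 0.096, 0.884); φ = arcsin(p_z) ≈ 62.10°, λ = atan2(p_y, p_x) ≈ 11.84°.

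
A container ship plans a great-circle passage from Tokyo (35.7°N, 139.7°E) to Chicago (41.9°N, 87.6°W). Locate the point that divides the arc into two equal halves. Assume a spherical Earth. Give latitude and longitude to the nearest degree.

≈ (63°N, 160°W)

From cos δ = sin φ₁ sin φ₂ + cos φ₁ cos φ₂ cos Δλ, the central angle is δ ≈ 1.591 rad (91.2°).
Interpolate at f = 1/2 with slerp weights a = sin((1−f)δ)/sin δ ≈ 0.714, b = sin(fδ)/sin δ ≈ 0.714.
p = a·p₁ + b·p₂ ≈ (-0.420, -0.156, 0.894); φ = arcsin(p_z) ≈ 63.37°, λ = atan2(p_y, p_x) ≈ -159.63°.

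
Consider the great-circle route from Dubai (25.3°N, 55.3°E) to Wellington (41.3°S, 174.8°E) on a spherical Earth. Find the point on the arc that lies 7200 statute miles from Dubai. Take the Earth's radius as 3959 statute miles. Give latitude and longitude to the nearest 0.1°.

≈ 36.4°S, 144.7°E

Write both endpoints as unit vectors p₁, p₂ with components (cos φ cos λ, cos φ sin λ, sin φ).
The central angle between the endpoints is δ = arccos(p₁·p₂) ≈ 2.235 rad (128.1°). The total great-circle distance is δ·R ≈ 2.235 × 3959 ≈ 8849 mi, so the target fraction is f = 7200/8849 ≈ 0.814.
Interpolate at f ≈ 0.814 with slerp weights a = sin((1−f)δ)/sin δ ≈ 0.514, b = sin(fδ)/sin δ ≈ 1.231.
p = a·p₁ + b·p₂ ≈ (-0.657, 0.466, -0.593); φ = arcsin(p_z) ≈ -36.38°, λ = atan2(p_y, p_x) ≈ 144.66°.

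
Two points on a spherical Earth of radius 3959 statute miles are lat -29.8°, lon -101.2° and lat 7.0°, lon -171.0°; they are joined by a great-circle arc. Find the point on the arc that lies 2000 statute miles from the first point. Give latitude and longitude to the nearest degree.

Convert each endpoint to a unit vector on the sphere (x = cos φ cos λ, y = cos φ sin λ, z = sin φ).
The central angle between the endpoints is δ = arccos(p₁·p₂) ≈ 1.332 rad (76.3°). The total great-circle distance is δ·R ≈ 1.332 × 3959 ≈ 5272 mi, so the target fraction is f = 2000/5272 ≈ 0.379.
Interpolate at f ≈ 0.379 with slerp weights a = sin((1−f)δ)/sin δ ≈ 0.757, b = sin(fδ)/sin δ ≈ 0.498.
p = a·p₁ + b·p₂ ≈ (-0.616, -0.722, -0.316); φ = arcsin(p_z) ≈ -18.39°, λ = atan2(p_y, p_x) ≈ -130.47°.

≈ lat -18°, lon -130°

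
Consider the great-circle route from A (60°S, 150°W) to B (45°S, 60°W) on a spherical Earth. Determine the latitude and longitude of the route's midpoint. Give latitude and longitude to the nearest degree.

Write both endpoints as unit vectors p₁, p₂ with components (cos φ cos λ, cos φ sin λ, sin φ).
The central angle between the endpoints is δ = arccos(p₁·p₂) ≈ 0.912 rad (52.2°).
Interpolate at f = 1/2 with slerp weights a = sin((1−f)δ)/sin δ ≈ 0.557, b = sin(fδ)/sin δ ≈ 0.557.
p = a·p₁ + b·p₂ ≈ (-0.044, -0.480, -0.876); φ = arcsin(p_z) ≈ -61.17°, λ = atan2(p_y, p_x) ≈ -95.26°.

≈ (61°S, 95°W)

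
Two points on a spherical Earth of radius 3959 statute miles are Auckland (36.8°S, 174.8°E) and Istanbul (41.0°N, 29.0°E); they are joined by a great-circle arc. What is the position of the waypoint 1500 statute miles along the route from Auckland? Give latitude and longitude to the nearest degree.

Convert each endpoint to a unit vector on the sphere (x = cos φ cos λ, y = cos φ sin λ, z = sin φ).
The central angle between the endpoints is δ = arccos(p₁·p₂) ≈ 2.674 rad (153.2°). The total great-circle distance is δ·R ≈ 2.674 × 3959 ≈ 10588 mi, so the target fraction is f = 1500/10588 ≈ 0.142.
Interpolate at f ≈ 0.142 with slerp weights a = sin((1−f)δ)/sin δ ≈ 1.662, b = sin(fδ)/sin δ ≈ 0.821.
p = a·p₁ + b·p₂ ≈ (-0.783, 0.421, -0.457); φ = arcsin(p_z) ≈ -27.19°, λ = atan2(p_y, p_x) ≈ 151.74°.

≈ 27°S, 152°E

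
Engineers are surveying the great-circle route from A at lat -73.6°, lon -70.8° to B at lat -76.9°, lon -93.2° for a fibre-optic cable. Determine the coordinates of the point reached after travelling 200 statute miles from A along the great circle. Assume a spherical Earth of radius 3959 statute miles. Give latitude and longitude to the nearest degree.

The haversine formula gives a central angle δ ≈ 0.114 rad (6.5°) between the endpoints. The total great-circle distance is δ·R ≈ 0.114 × 3959 ≈ 451 mi, so the target fraction is f = 200/451 ≈ 0.443.
Interpolate at f ≈ 0.443 with slerp weights a = sin((1−f)δ)/sin δ ≈ 0.558, b = sin(fδ)/sin δ ≈ 0.444.
p = a·p₁ + b·p₂ ≈ (0.046, -0.249, -0.967); φ = arcsin(p_z) ≈ -75.32°, λ = atan2(p_y, p_x) ≈ -79.51°.

≈ lat -75°, lon -80°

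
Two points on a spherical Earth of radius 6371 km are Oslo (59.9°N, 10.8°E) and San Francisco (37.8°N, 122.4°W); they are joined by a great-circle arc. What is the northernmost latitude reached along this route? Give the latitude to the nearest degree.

≈ 73°N

The great circle lies in the plane with unit normal n̂ = (p₁ × p₂)/|p₁ × p₂|.
Here n̂_z ≈ -0.299; the vertex latitude is φ_max = arccos|n̂_z| ≈ 72.6°.
Check via Clairaut: cos φ_max = |cos φ₁| · sin C = cos(59.9°)·sin(36.6°) ≈ 0.299, again giving ≈ 72.6°.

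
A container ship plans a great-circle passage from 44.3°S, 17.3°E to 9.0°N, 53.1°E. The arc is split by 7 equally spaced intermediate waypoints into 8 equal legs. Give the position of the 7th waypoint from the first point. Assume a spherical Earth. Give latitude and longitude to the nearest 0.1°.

From cos δ = sin φ₁ sin φ₂ + cos φ₁ cos φ₂ cos Δλ, the central angle is δ ≈ 1.088 rad (62.3°).
Interpolate at f = 7/8 with slerp weights a = sin((1−f)δ)/sin δ ≈ 0.153, b = sin(fδ)/sin δ ≈ 0.920.
p = a·p₁ + b·p₂ ≈ (0.650, 0.759, 0.037); φ = arcsin(p_z) ≈ 2.12°, λ = atan2(p_y, p_x) ≈ 49.42°.

≈ 2.1°N, 49.4°E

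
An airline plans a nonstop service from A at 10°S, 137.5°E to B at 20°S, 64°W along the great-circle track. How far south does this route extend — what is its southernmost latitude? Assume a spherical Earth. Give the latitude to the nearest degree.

The great circle lies in the plane with unit normal n̂ = (p₁ × p₂)/|p₁ × p₂|.
Here n̂_z ≈ +0.567; the vertex latitude is φ_max = arccos|n̂_z| ≈ 55.4°.
Check via Clairaut: cos φ_max = |cos φ₁| · sin C = cos(10.0°)·sin(144.8°) ≈ 0.567, again giving ≈ 55.4°.

≈ 55°S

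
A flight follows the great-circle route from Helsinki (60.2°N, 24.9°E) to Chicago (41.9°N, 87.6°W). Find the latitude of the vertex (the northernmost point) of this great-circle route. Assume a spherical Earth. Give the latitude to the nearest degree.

≈ 68°N

The great circle lies in the plane with unit normal n̂ = (p₁ × p₂)/|p₁ × p₂|.
Here n̂_z ≈ -0.380; the vertex latitude is φ_max = arccos|n̂_z| ≈ 67.7°.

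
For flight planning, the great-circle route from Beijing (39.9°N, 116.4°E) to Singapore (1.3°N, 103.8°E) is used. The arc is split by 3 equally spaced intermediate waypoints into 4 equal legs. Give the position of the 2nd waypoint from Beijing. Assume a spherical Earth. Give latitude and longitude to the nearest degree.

≈ (21°N, 109°E)

Write both endpoints as unit vectors p₁, p₂ with components (cos φ cos λ, cos φ sin λ, sin φ).
The central angle between the endpoints is δ = arccos(p₁·p₂) ≈ 0.703 rad (40.3°).
Interpolate at f = 2/4 with slerp weights a = sin((1−f)δ)/sin δ ≈ 0.533, b = sin(fδ)/sin δ ≈ 0.533.
p = a·p₁ + b·p₂ ≈ (-0.309, 0.883, 0.354); φ = arcsin(p_z) ≈ 20.71°, λ = atan2(p_y, p_x) ≈ 109.27°.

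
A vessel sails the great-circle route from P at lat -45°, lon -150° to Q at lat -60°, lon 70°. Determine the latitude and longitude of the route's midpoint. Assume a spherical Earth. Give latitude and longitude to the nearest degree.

≈ lat -74°, lon 165°

Convert each endpoint to a unit vector on the sphere (x = cos φ cos λ, y = cos φ sin λ, z = sin φ).
The central angle between the endpoints is δ = arccos(p₁·p₂) ≈ 1.222 rad (70.0°).
Interpolate at f = 1/2 with slerp weights a = sin((1−f)δ)/sin δ ≈ 0.610, b = sin(fδ)/sin δ ≈ 0.610.
p = a·p₁ + b·p₂ ≈ (-0.269, 0.071, -0.960); φ = arcsin(p_z) ≈ -73.82°, λ = atan2(p_y, p_x) ≈ 165.24°.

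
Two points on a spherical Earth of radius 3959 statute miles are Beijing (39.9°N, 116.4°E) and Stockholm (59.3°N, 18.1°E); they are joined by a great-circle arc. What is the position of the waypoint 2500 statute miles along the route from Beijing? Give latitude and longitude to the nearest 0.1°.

≈ 62.4°N, 68.6°E

The haversine formula gives a central angle δ ≈ 1.053 rad (60.3°) between the endpoints. The total great-circle distance is δ·R ≈ 1.053 × 3959 ≈ 4169 mi, so the target fraction is f = 2500/4169 ≈ 0.600.
Interpolate at f ≈ 0.600 with slerp weights a = sin((1−f)δ)/sin δ ≈ 0.471, b = sin(fδ)/sin δ ≈ 0.679.
p = a·p₁ + b·p₂ ≈ (0.169, 0.431, 0.886); φ = arcsin(p_z) ≈ 62.40°, λ = atan2(p_y, p_x) ≈ 68.59°.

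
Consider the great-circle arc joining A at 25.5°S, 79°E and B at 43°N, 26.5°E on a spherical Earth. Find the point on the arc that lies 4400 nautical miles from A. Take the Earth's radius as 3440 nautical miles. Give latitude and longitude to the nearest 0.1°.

Write both endpoints as unit vectors p₁, p₂ with components (cos φ cos λ, cos φ sin λ, sin φ).
The central angle between the endpoints is δ = arccos(p₁·p₂) ≈ 1.462 rad (83.8°). The total great-circle distance is δ·R ≈ 1.462 × 3440 ≈ 5030 nmi, so the target fraction is f = 4400/5030 ≈ 0.875.
Interpolate at f ≈ 0.875 with slerp weights a = sin((1−f)δ)/sin δ ≈ 0.183, b = sin(fδ)/sin δ ≈ 0.963.
p = a·p₁ + b·p₂ ≈ (0.662, 0.477, 0.578); φ = arcsin(p_z) ≈ 35.32°, λ = atan2(p_y, p_x) ≈ 35.76°.

≈ 35.3°N, 35.8°E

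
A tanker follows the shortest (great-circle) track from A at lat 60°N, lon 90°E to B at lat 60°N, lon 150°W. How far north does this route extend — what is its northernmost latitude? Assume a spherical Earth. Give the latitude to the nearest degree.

The great circle lies in the plane with unit normal n̂ = (p₁ × p₂)/|p₁ × p₂|.
Here n̂_z ≈ +0.277; the vertex latitude is φ_max = arccos|n̂_z| ≈ 73.9°.
Check via Clairaut: cos φ_max = |cos φ₁| · sin C = cos(60.0°)·sin(33.7°) ≈ 0.277, again giving ≈ 73.9°.

≈ 74°N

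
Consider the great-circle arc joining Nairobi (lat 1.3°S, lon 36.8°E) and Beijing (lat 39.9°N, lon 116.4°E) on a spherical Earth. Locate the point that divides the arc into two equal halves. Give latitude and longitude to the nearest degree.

From cos δ = sin φ₁ sin φ₂ + cos φ₁ cos φ₂ cos Δλ, the central angle is δ ≈ 1.447 rad (82.9°).
Interpolate at f = 1/2 with slerp weights a = sin((1−f)δ)/sin δ ≈ 0.667, b = sin(fδ)/sin δ ≈ 0.667.
p = a·p₁ + b·p₂ ≈ (0.306, 0.858, 0.413); φ = arcsin(p_z) ≈ 24.38°, λ = atan2(p_y, p_x) ≈ 70.34°.

≈ lat 24°N, lon 70°E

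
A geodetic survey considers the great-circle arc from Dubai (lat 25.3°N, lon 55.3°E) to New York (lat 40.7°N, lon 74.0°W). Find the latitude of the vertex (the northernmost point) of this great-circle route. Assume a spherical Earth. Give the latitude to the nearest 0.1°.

The great circle lies in the plane with unit normal n̂ = (p₁ × p₂)/|p₁ × p₂|.
Here n̂_z ≈ -0.537; the vertex latitude is φ_max = arccos|n̂_z| ≈ 57.5°.

≈ 57.5°N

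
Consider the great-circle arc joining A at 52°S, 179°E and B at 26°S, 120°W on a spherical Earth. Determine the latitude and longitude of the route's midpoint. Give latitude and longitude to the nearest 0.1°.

≈ 43.1°S, 144.2°W

The haversine formula gives a central angle δ ≈ 0.910 rad (52.1°) between the endpoints.
Interpolate at f = 1/2 with slerp weights a = sin((1−f)δ)/sin δ ≈ 0.557, b = sin(fδ)/sin δ ≈ 0.557.
p = a·p₁ + b·p₂ ≈ (-0.593, -0.427, -0.683); φ = arcsin(p_z) ≈ -43.05°, λ = atan2(p_y, p_x) ≈ -144.22°.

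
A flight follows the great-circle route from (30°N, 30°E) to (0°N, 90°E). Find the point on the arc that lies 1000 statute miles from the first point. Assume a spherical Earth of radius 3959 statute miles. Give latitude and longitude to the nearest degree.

The haversine formula gives a central angle δ ≈ 1.123 rad (64.3°) between the endpoints. The total great-circle distance is δ·R ≈ 1.123 × 3959 ≈ 4446 mi, so the target fraction is f = 1000/4446 ≈ 0.225.
Interpolate at f ≈ 0.225 with slerp weights a = sin((1−f)δ)/sin δ ≈ 0.848, b = sin(fδ)/sin δ ≈ 0.277.
p = a·p₁ + b·p₂ ≈ (0.636, 0.645, 0.424); φ = arcsin(p_z) ≈ 25.09°, λ = atan2(p_y, p_x) ≈ 45.37°.

≈ (25°N, 45°E)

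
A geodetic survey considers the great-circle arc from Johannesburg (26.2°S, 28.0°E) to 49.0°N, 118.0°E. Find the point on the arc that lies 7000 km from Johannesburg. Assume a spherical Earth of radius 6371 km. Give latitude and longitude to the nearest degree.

The haversine formula gives a central angle δ ≈ 1.911 rad (109.5°) between the endpoints. The total great-circle distance is δ·R ≈ 1.911 × 6371 ≈ 12172 km, so the target fraction is f = 7000/12172 ≈ 0.575.
Interpolate at f ≈ 0.575 with slerp weights a = sin((1−f)δ)/sin δ ≈ 0.769, b = sin(fδ)/sin δ ≈ 0.945.
p = a·p₁ + b·p₂ ≈ (0.319, 0.871, 0.373); φ = arcsin(p_z) ≈ 21.91°, λ = atan2(p_y, p_x) ≈ 69.91°.

≈ 22°N, 70°E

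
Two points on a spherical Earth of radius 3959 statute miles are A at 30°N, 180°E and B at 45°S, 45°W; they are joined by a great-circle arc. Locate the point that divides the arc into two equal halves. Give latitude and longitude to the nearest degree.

Write both endpoints as unit vectors p₁, p₂ with components (cos φ cos λ, cos φ sin λ, sin φ).
The central angle between the endpoints is δ = arccos(p₁·p₂) ≈ 2.476 rad (141.9°).
Interpolate at f = 1/2 with slerp weights a = sin((1−f)δ)/sin δ ≈ 1.531, b = sin(fδ)/sin δ ≈ 1.531.
p = a·p₁ + b·p₂ ≈ (-0.560, -0.765, -0.317); φ = arcsin(p_z) ≈ -18.48°, λ = atan2(p_y, p_x) ≈ -126.21°.

≈ 18°S, 126°W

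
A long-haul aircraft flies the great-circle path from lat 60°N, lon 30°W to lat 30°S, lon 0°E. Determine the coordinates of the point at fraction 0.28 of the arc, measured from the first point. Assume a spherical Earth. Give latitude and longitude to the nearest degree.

≈ lat 35°N, lon 16°W

Convert each endpoint to a unit vector on the sphere (x = cos φ cos λ, y = cos φ sin λ, z = sin φ).
The central angle between the endpoints is δ = arccos(p₁·p₂) ≈ 1.629 rad (93.3°).
Interpolate at f = 0.28 with slerp weights a = sin((1−f)δ)/sin δ ≈ 0.923, b = sin(fδ)/sin δ ≈ 0.441.
p = a·p₁ + b·p₂ ≈ (0.782, -0.231, 0.579); φ = arcsin(p_z) ≈ 35.39°, λ = atan2(p_y, p_x) ≈ -16.45°.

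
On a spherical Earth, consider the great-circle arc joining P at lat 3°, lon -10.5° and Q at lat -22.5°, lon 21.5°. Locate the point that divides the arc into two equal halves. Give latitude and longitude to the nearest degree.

The haversine formula gives a central angle δ ≈ 0.704 rad (40.3°) between the endpoints.
Interpolate at f = 1/2 with slerp weights a = sin((1−f)δ)/sin δ ≈ 0.533, b = sin(fδ)/sin δ ≈ 0.533.
p = a·p₁ + b·p₂ ≈ (0.981, 0.083, -0.176); φ = arcsin(p_z) ≈ -10.13°, λ = atan2(p_y, p_x) ≈ 4.86°.

≈ lat -10°, lon 5°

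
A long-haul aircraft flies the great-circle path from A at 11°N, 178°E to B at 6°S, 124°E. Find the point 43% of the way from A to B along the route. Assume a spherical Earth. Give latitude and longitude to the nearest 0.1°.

≈ 4.0°N, 154.6°E

Write both endpoints as unit vectors p₁, p₂ with components (cos φ cos λ, cos φ sin λ, sin φ).
The central angle between the endpoints is δ = arccos(p₁·p₂) ≈ 0.984 rad (56.4°).
Interpolate at f = 0.43 with slerp weights a = sin((1−f)δ)/sin δ ≈ 0.639, b = sin(fδ)/sin δ ≈ 0.493.
p = a·p₁ + b·p₂ ≈ (-0.901, 0.428, 0.070); φ = arcsin(p_z) ≈ 4.03°, λ = atan2(p_y, p_x) ≈ 154.57°.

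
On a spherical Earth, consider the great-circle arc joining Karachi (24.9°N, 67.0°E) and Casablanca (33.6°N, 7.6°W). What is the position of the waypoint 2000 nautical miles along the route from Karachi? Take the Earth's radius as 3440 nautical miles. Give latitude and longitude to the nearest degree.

≈ (35°N, 30°E)

The haversine formula gives a central angle δ ≈ 1.122 rad (64.3°) between the endpoints. The total great-circle distance is δ·R ≈ 1.122 × 3440 ≈ 3861 nmi, so the target fraction is f = 2000/3861 ≈ 0.518.
Interpolate at f ≈ 0.518 with slerp weights a = sin((1−f)δ)/sin δ ≈ 0.571, b = sin(fδ)/sin δ ≈ 0.609.
p = a·p₁ + b·p₂ ≈ (0.706, 0.410, 0.578); φ = arcsin(p_z) ≈ 35.30°, λ = atan2(p_y, p_x) ≈ 30.15°.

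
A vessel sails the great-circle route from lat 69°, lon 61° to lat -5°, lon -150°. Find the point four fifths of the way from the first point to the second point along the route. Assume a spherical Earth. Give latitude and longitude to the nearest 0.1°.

Write both endpoints as unit vectors p₁, p₂ with components (cos φ cos λ, cos φ sin λ, sin φ).
The central angle between the endpoints is δ = arccos(p₁·p₂) ≈ 1.969 rad (112.8°).
Interpolate at f = 4/5 with slerp weights a = sin((1−f)δ)/sin δ ≈ 0.416, b = sin(fδ)/sin δ ≈ 1.085.
p = a·p₁ + b·p₂ ≈ (-0.863, -0.410, 0.294); φ = arcsin(p_z) ≈ 17.09°, λ = atan2(p_y, p_x) ≈ -154.61°.

≈ lat 17.1°, lon -154.6°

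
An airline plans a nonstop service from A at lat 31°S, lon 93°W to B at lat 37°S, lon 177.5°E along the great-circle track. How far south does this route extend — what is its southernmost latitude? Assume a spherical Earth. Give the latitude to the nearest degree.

The great circle lies in the plane with unit normal n̂ = (p₁ × p₂)/|p₁ × p₂|.
Here n̂_z ≈ -0.721; the vertex latitude is φ_max = arccos|n̂_z| ≈ 43.8°.
Check via Clairaut: cos φ_max = |cos φ₁| · sin C = cos(31.0°)·sin(122.7°) ≈ 0.721, again giving ≈ 43.8°.

≈ 44°S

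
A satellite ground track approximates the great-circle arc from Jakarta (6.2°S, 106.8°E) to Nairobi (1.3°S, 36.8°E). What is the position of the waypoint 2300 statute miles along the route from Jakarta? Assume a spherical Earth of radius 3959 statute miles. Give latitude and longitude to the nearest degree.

≈ 5°S, 73°E

Convert each endpoint to a unit vector on the sphere (x = cos φ cos λ, y = cos φ sin λ, z = sin φ).
The central angle between the endpoints is δ = arccos(p₁·p₂) ≈ 1.221 rad (70.0°). The total great-circle distance is δ·R ≈ 1.221 × 3959 ≈ 4835 mi, so the target fraction is f = 2300/4835 ≈ 0.476.
Interpolate at f ≈ 0.476 with slerp weights a = sin((1−f)δ)/sin δ ≈ 0.636, b = sin(fδ)/sin δ ≈ 0.584.
p = a·p₁ + b·p₂ ≈ (0.285, 0.955, -0.082); φ = arcsin(p_z) ≈ -4.70°, λ = atan2(p_y, p_x) ≈ 73.39°.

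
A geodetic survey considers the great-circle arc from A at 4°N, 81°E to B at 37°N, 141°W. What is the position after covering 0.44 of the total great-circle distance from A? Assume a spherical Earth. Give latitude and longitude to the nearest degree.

≈ 42°N, 125°E

The haversine formula gives a central angle δ ≈ 2.153 rad (123.4°) between the endpoints.
Interpolate at f = 0.44 with slerp weights a = sin((1−f)δ)/sin δ ≈ 1.119, b = sin(fδ)/sin δ ≈ 0.972.
p = a·p₁ + b·p₂ ≈ (-0.429, 0.613, 0.663); φ = arcsin(p_z) ≈ 41.54°, λ = atan2(p_y, p_x) ≈ 124.96°.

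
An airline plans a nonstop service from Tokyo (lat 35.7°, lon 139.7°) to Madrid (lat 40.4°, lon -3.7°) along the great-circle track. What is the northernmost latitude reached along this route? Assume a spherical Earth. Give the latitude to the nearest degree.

≈ 68°

The great circle lies in the plane with unit normal n̂ = (p₁ × p₂)/|p₁ × p₂|.
Here n̂_z ≈ -0.371; the vertex latitude is φ_max = arccos|n̂_z| ≈ 68.2°.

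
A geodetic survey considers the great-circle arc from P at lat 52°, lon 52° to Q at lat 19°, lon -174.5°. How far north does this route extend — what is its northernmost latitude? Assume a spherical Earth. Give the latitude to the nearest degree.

The great circle lies in the plane with unit normal n̂ = (p₁ × p₂)/|p₁ × p₂|.
Here n̂_z ≈ +0.427; the vertex latitude is φ_max = arccos|n̂_z| ≈ 64.7°.
Check via Clairaut: cos φ_max = |cos φ₁| · sin C = cos(52.0°)·sin(43.9°) ≈ 0.427, again giving ≈ 64.7°.

≈ 65°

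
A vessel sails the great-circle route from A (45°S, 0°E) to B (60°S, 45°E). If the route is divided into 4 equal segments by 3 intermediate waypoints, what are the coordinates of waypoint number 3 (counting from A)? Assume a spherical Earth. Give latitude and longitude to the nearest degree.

Convert each endpoint to a unit vector on the sphere (x = cos φ cos λ, y = cos φ sin λ, z = sin φ).
The central angle between the endpoints is δ = arccos(p₁·p₂) ≈ 0.531 rad (30.4°).
Interpolate at f = 3/4 with slerp weights a = sin((1−f)δ)/sin δ ≈ 0.261, b = sin(fδ)/sin δ ≈ 0.766.
p = a·p₁ + b·p₂ ≈ (0.456, 0.271, -0.848); φ = arcsin(p_z) ≈ -58.00°, λ = atan2(p_y, p_x) ≈ 30.72°.

≈ (58°S, 31°E)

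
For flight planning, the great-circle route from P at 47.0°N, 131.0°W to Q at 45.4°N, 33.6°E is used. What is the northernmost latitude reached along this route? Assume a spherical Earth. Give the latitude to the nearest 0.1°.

The great circle lies in the plane with unit normal n̂ = (p₁ × p₂)/|p₁ × p₂|.
Here n̂_z ≈ +0.127; the vertex latitude is φ_max = arccos|n̂_z| ≈ 82.7°.
Check via Clairaut: cos φ_max = |cos φ₁| · sin C = cos(47.0°)·sin(10.8°) ≈ 0.127, again giving ≈ 82.7°.

≈ 82.7°N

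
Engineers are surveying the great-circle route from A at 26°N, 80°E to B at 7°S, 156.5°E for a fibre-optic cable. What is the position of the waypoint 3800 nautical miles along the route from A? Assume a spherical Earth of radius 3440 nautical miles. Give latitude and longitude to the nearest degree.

Write both endpoints as unit vectors p₁, p₂ with components (cos φ cos λ, cos φ sin λ, sin φ).
The central angle between the endpoints is δ = arccos(p₁·p₂) ≈ 1.415 rad (81.1°). The total great-circle distance is δ·R ≈ 1.415 × 3440 ≈ 4869 nmi, so the target fraction is f = 3800/4869 ≈ 0.780.
Interpolate at f ≈ 0.780 with slerp weights a = sin((1−f)δ)/sin δ ≈ 0.309, b = sin(fδ)/sin δ ≈ 0.904.
p = a·p₁ + b·p₂ ≈ (-0.775, 0.632, 0.025); φ = arcsin(p_z) ≈ 1.46°, λ = atan2(p_y, p_x) ≈ 140.80°.

≈ 1°N, 141°E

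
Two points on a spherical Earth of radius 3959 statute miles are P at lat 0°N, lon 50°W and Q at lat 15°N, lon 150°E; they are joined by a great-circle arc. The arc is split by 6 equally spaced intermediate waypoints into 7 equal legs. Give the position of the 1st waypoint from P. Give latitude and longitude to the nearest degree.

≈ lat 13°N, lon 68°W

Convert each endpoint to a unit vector on the sphere (x = cos φ cos λ, y = cos φ sin λ, z = sin φ).
The central angle between the endpoints is δ = arccos(p₁·p₂) ≈ 2.709 rad (155.2°).
Interpolate at f = 1/7 with slerp weights a = sin((1−f)δ)/sin δ ≈ 1.742, b = sin(fδ)/sin δ ≈ 0.899.
p = a·p₁ + b·p₂ ≈ (0.368, -0.900, 0.233); φ = arcsin(p_z) ≈ 13.46°, λ = atan2(p_y, p_x) ≈ -67.78°.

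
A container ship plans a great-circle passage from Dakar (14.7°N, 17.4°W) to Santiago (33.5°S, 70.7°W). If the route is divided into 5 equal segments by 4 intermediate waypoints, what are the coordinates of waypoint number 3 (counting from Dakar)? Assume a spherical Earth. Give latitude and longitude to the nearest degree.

≈ 15°S, 47°W

From cos δ = sin φ₁ sin φ₂ + cos φ₁ cos φ₂ cos Δλ, the central angle is δ ≈ 1.222 rad (70.0°).
Interpolate at f = 3/5 with slerp weights a = sin((1−f)δ)/sin δ ≈ 0.500, b = sin(fδ)/sin δ ≈ 0.712.
p = a·p₁ + b·p₂ ≈ (0.657, -0.705, -0.266); φ = arcsin(p_z) ≈ -15.44°, λ = atan2(p_y, p_x) ≈ -47.00°.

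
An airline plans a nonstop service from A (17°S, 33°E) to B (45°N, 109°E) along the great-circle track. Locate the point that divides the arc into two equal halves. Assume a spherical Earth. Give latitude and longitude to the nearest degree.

≈ (17°N, 64°E)

Convert each endpoint to a unit vector on the sphere (x = cos φ cos λ, y = cos φ sin λ, z = sin φ).
The central angle between the endpoints is δ = arccos(p₁·p₂) ≈ 1.614 rad (92.5°).
Interpolate at f = 1/2 with slerp weights a = sin((1−f)δ)/sin δ ≈ 0.723, b = sin(fδ)/sin δ ≈ 0.723.
p = a·p₁ + b·p₂ ≈ (0.413, 0.860, 0.300); φ = arcsin(p_z) ≈ 17.45°, λ = atan2(p_y, p_x) ≈ 64.32°.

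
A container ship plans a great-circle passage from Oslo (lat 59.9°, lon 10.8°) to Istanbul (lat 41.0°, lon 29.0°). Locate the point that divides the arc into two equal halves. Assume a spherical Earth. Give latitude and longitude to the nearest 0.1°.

Write both endpoints as unit vectors p₁, p₂ with components (cos φ cos λ, cos φ sin λ, sin φ).
The central angle between the endpoints is δ = arccos(p₁·p₂) ≈ 0.384 rad (22.0°).
Interpolate at f = 1/2 with slerp weights a = sin((1−f)δ)/sin δ ≈ 0.509, b = sin(fδ)/sin δ ≈ 0.509.
p = a·p₁ + b·p₂ ≈ (0.587, 0.234, 0.775); φ = arcsin(p_z) ≈ 50.79°, λ = atan2(p_y, p_x) ≈ 21.75°.

≈ lat 50.8°, lon 21.7°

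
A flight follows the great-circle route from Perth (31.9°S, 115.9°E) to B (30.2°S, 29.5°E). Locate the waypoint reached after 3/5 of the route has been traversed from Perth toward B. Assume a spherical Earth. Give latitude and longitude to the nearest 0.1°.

≈ (39.0°S, 63.0°E)

Convert each endpoint to a unit vector on the sphere (x = cos φ cos λ, y = cos φ sin λ, z = sin φ).
The central angle between the endpoints is δ = arccos(p₁·p₂) ≈ 1.254 rad (71.8°).
Interpolate at f = 3/5 with slerp weights a = sin((1−f)δ)/sin δ ≈ 0.506, b = sin(fδ)/sin δ ≈ 0.719.
p = a·p₁ + b·p₂ ≈ (0.353, 0.692, -0.629); φ = arcsin(p_z) ≈ -38.98°, λ = atan2(p_y, p_x) ≈ 62.97°.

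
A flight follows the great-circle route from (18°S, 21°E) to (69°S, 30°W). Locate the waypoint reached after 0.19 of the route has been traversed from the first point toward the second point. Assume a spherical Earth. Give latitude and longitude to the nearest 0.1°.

≈ (28.7°S, 16.8°E)

Convert each endpoint to a unit vector on the sphere (x = cos φ cos λ, y = cos φ sin λ, z = sin φ).
The central angle between the endpoints is δ = arccos(p₁·p₂) ≈ 1.044 rad (59.8°).
Interpolate at f = 0.19 with slerp weights a = sin((1−f)δ)/sin δ ≈ 0.866, b = sin(fδ)/sin δ ≈ 0.228.
p = a·p₁ + b·p₂ ≈ (0.839, 0.254, -0.480); φ = arcsin(p_z) ≈ -28.71°, λ = atan2(p_y, p_x) ≈ 16.85°.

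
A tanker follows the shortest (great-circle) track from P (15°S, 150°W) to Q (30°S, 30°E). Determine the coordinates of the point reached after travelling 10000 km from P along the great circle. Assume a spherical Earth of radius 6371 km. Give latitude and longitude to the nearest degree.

≈ (75°S, 30°E)

Write both endpoints as unit vectors p₁, p₂ with components (cos φ cos λ, cos φ sin λ, sin φ).
The central angle between the endpoints is δ = arccos(p₁·p₂) ≈ 2.356 rad (135.0°). The total great-circle distance is δ·R ≈ 2.356 × 6371 ≈ 15011 km, so the target fraction is f = 10000/15011 ≈ 0.666.
Interpolate at f ≈ 0.666 with slerp weights a = sin((1−f)δ)/sin δ ≈ 1.001, b = sin(fδ)/sin δ ≈ 1.414.
p = a·p₁ + b·p₂ ≈ (0.223, 0.129, -0.966); φ = arcsin(p_z) ≈ -75.07°, λ = atan2(p_y, p_x) ≈ 30.00°.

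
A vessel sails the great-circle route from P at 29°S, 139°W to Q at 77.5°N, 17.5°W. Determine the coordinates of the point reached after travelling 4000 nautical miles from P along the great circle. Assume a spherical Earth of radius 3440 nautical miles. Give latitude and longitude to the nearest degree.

≈ 36°N, 124°W

Write both endpoints as unit vectors p₁, p₂ with components (cos φ cos λ, cos φ sin λ, sin φ).
The central angle between the endpoints is δ = arccos(p₁·p₂) ≈ 2.180 rad (124.9°). The total great-circle distance is δ·R ≈ 2.180 × 3440 ≈ 7499 nmi, so the target fraction is f = 4000/7499 ≈ 0.533.
Interpolate at f ≈ 0.533 with slerp weights a = sin((1−f)δ)/sin δ ≈ 1.037, b = sin(fδ)/sin δ ≈ 1.119.
p = a·p₁ + b·p₂ ≈ (-0.454, -0.668, 0.590); φ = arcsin(p_z) ≈ 36.15°, λ = atan2(p_y, p_x) ≈ -124.18°.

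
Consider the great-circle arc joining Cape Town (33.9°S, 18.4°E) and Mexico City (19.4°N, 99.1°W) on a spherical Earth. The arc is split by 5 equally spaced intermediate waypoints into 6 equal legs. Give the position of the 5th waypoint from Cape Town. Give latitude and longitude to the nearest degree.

≈ (9°N, 81°W)

Write both endpoints as unit vectors p₁, p₂ with components (cos φ cos λ, cos φ sin λ, sin φ).
The central angle between the endpoints is δ = arccos(p₁·p₂) ≈ 2.149 rad (123.1°).
Interpolate at f = 5/6 with slerp weights a = sin((1−f)δ)/sin δ ≈ 0.419, b = sin(fδ)/sin δ ≈ 1.165.
p = a·p₁ + b·p₂ ≈ (0.156, -0.976, 0.154); φ = arcsin(p_z) ≈ 8.83°, λ = atan2(p_y, p_x) ≈ -80.92°.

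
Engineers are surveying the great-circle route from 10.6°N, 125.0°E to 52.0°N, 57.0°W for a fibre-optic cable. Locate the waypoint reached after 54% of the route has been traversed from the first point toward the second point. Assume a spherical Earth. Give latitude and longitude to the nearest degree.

From cos δ = sin φ₁ sin φ₂ + cos φ₁ cos φ₂ cos Δλ, the central angle is δ ≈ 2.049 rad (117.4°).
Interpolate at f = 0.54 with slerp weights a = sin((1−f)δ)/sin δ ≈ 0.911, b = sin(fδ)/sin δ ≈ 1.007.
p = a·p₁ + b·p₂ ≈ (-0.176, 0.214, 0.961); φ = arcsin(p_z) ≈ 73.93°, λ = atan2(p_y, p_x) ≈ 129.48°.

≈ 74°N, 129°E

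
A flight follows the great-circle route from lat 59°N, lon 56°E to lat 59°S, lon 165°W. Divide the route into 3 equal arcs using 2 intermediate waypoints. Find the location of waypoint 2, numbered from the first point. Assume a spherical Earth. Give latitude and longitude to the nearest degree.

The haversine formula gives a central angle δ ≈ 2.779 rad (159.2°) between the endpoints.
Interpolate at f = 2/3 with slerp weights a = sin((1−f)δ)/sin δ ≈ 2.253, b = sin(fδ)/sin δ ≈ 2.707.
p = a·p₁ + b·p₂ ≈ (-0.698, 0.601, -0.389); φ = arcsin(p_z) ≈ -22.91°, λ = atan2(p_y, p_x) ≈ 139.26°.

≈ lat 23°S, lon 139°E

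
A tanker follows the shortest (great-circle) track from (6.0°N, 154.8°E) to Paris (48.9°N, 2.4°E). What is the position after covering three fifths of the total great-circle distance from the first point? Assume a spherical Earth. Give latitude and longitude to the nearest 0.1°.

Convert each endpoint to a unit vector on the sphere (x = cos φ cos λ, y = cos φ sin λ, z = sin φ).
The central angle between the endpoints is δ = arccos(p₁·p₂) ≈ 2.095 rad (120.0°).
Interpolate at f = 3/5 with slerp weights a = sin((1−f)δ)/sin δ ≈ 0.859, b = sin(fδ)/sin δ ≈ 1.099.
p = a·p₁ + b·p₂ ≈ (-0.051, 0.394, 0.918); φ = arcsin(p_z) ≈ 66.60°, λ = atan2(p_y, p_x) ≈ 97.38°.

≈ (66.6°N, 97.4°E)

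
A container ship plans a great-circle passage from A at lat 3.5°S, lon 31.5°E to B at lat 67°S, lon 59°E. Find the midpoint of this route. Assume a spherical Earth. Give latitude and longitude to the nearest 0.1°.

≈ lat 35.9°S, lon 39.1°E

From cos δ = sin φ₁ sin φ₂ + cos φ₁ cos φ₂ cos Δλ, the central angle is δ ≈ 1.157 rad (66.3°).
Interpolate at f = 1/2 with slerp weights a = sin((1−f)δ)/sin δ ≈ 0.597, b = sin(fδ)/sin δ ≈ 0.597.
p = a·p₁ + b·p₂ ≈ (0.628, 0.511, -0.586); φ = arcsin(p_z) ≈ -35.88°, λ = atan2(p_y, p_x) ≈ 39.14°.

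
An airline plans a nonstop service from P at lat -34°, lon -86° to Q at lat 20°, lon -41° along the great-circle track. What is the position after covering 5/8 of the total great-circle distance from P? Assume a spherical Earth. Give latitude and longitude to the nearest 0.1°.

≈ lat -0.6°, lon -56.9°

Write both endpoints as unit vectors p₁, p₂ with components (cos φ cos λ, cos φ sin λ, sin φ).
The central angle between the endpoints is δ = arccos(p₁·p₂) ≈ 1.203 rad (68.9°).
Interpolate at f = 5/8 with slerp weights a = sin((1−f)δ)/sin δ ≈ 0.467, b = sin(fδ)/sin δ ≈ 0.732.
p = a·p₁ + b·p₂ ≈ (0.546, -0.838, -0.011); φ = arcsin(p_z) ≈ -0.63°, λ = atan2(p_y, p_x) ≈ -56.90°.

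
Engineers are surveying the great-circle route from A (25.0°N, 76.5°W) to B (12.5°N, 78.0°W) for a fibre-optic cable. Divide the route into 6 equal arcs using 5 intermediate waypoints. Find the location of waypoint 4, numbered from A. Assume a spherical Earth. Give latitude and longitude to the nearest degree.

≈ (17°N, 78°W)

Write both endpoints as unit vectors p₁, p₂ with components (cos φ cos λ, cos φ sin λ, sin φ).
The central angle between the endpoints is δ = arccos(p₁·p₂) ≈ 0.220 rad (12.6°).
Interpolate at f = 4/6 with slerp weights a = sin((1−f)δ)/sin δ ≈ 0.336, b = sin(fδ)/sin δ ≈ 0.670.
p = a·p₁ + b·p₂ ≈ (0.207, -0.935, 0.287); φ = arcsin(p_z) ≈ 16.67°, λ = atan2(p_y, p_x) ≈ -77.52°.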